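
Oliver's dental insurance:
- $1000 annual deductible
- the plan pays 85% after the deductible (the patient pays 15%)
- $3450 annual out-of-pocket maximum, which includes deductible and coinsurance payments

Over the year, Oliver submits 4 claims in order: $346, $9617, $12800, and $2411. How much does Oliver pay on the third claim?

$1105.55

Bill 1, $346: all of it applies to the deductible. Patient owes $346 (running OOP $346).
Bill 2, $9617: deductible takes $654, $8963 remains; patient's 15% is $1344.45. Cost to patient: $1998.45. OOP to date $2344.45.
Bill 3, $12800: deductible met; 15% of $12800 = $1920. Adding that to $2344.45 gives $4264.45, past the $3450 cap; patient pays only $3450 − $2344.45 = $1105.55.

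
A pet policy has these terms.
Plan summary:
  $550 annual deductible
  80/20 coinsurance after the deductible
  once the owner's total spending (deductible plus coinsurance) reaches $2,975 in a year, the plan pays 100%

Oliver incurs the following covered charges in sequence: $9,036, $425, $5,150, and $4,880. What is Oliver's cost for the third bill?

$642.80

#1 ($9,036): $550 finishes the deductible; $8,486 goes to coinsurance; owner's 20% is $1,697.20. Cost to owner: $2,247.20. OOP to date $2,247.20.
#2 ($425): 20% coinsurance on $425 = $85. Owner pays $85; OOP now $2,332.20.
#3 ($5,150): 20% coinsurance on $5,150 = $1,030. Adding that to $2,332.20 gives $3,362.20, past the $2,975 cap; owner pays only $2,975 − $2,332.20 = $642.80.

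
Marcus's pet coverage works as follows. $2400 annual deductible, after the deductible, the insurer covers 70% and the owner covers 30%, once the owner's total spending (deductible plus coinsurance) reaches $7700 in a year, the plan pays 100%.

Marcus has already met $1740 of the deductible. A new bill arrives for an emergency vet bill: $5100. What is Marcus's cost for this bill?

Remaining deductible: $2400 − $1740 = $660.
The remaining $4440 (= $5100 − $660) moves to coinsurance.
30% of $4440 = $1332 falls to the owner.
Owner responsibility before any cap: $660 + $1332 = $1992.
Total out-of-pocket so far would be $1740 + $1992 = $3732, below the $7700 cap — no reduction.

$1992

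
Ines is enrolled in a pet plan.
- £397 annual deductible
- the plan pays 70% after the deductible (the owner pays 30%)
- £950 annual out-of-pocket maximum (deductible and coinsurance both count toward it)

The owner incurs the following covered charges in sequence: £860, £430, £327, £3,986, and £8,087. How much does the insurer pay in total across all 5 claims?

#1 (£860): £397 to deductible, leaving £463; coinsurance £463 × 30% = £138.90. Owner pays £535.90; OOP now £535.90. Insurer: £860 − £535.90 = £324.10.
#2 (£430): 30% coinsurance on £430 = £129. Cost to owner: £129. OOP to date £664.90. Plan pays £430 − £129 = £301.
#3 (£327): deductible already satisfied, so owner's share is 30% × £327 = £98.10. Owner owes £98.10 (running OOP £763). Plan pays £327 − £98.10 = £228.90.
#4 (£3,986): deductible met; 30% of £3,986 = £1,195.80. OOP would hit £1,958.80 > £950, so the cap limits the owner to £950 − £763 = £187. Plan pays £3,986 − £187 = £3,799.
#5 (£8,087): deductible already satisfied, so owner's share is 30% × £8,087 = £2,426.10. That would push OOP to £3,376.10, over the £950 cap, so owner pays £950 − £950 = £0. Insurer: £8,087 − £0 = £8,087.
Insurer total: £324.10 + £301 + £228.90 + £3,799 + £8,087 = £12,740.

£12,740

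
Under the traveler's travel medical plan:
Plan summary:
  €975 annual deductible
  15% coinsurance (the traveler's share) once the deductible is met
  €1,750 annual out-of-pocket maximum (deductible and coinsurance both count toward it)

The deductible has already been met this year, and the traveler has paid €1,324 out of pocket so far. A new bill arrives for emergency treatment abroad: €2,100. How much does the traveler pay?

€315

With the deductible met, the entire €2,100 is subject to coinsurance.
Coinsurance: €2,100 × 15% = €315.
Cumulative spending €1,324 + €315 = €1,639 stays under the €1,750 maximum.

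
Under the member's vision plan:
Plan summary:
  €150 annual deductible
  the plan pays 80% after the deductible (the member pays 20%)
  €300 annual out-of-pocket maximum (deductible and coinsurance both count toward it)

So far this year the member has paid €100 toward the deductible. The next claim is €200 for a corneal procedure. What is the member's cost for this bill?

€80

€100 of the €150 deductible is already met, leaving €50.
That leaves €200 − €50 = €150 for coinsurance.
Member's 20% share of €150 is €30.
That puts the member's cost at €50 + €30 = €80 before any cap.
Year-to-date out-of-pocket becomes €100 + €80 = €180, still under the €300 maximum, so no cap applies.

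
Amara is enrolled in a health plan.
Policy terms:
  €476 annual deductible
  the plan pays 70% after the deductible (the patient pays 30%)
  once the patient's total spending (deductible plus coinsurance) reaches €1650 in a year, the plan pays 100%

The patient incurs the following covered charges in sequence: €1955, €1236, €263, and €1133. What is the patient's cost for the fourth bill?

€280.60

Claim 1 (€1955): deductible takes €476, €1479 remains; coinsurance €1479 × 30% = €443.70. Cost to patient: €919.70. OOP to date €919.70.
Claim 2 (€1236): deductible already satisfied, so patient's share is 30% × €1236 = €370.80. Cost to patient: €370.80. OOP to date €1290.50.
Claim 3 (€263): deductible already satisfied, so patient's share is 30% × €263 = €78.90. Cost to patient: €78.90. OOP to date €1369.40.
Claim 4 (€1133): 30% coinsurance on €1133 = €339.90. That would push OOP to €1709.30, over the €1650 cap, so patient pays €1650 − €1369.40 = €280.60.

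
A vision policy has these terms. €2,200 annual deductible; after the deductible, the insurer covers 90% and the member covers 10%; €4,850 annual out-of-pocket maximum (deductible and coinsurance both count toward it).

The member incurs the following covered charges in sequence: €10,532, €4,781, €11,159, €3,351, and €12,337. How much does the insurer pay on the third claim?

€10,043.10

Claim 1 — €10,532: deductible takes €2,200, €8,332 remains; 10% of €8,332 = €833.20. Cost to member: €3,033.20. OOP to date €3,033.20. Insurer: €10,532 − €3,033.20 = €7,498.80.
Claim 2 — €4,781: 10% coinsurance on €4,781 = €478.10. Member pays €478.10; OOP now €3,511.30. Plan pays €4,781 − €478.10 = €4,302.90.
Claim 3 — €11,159: 10% coinsurance on €11,159 = €1,115.90. Member owes €1,115.90 (running OOP €4,627.20). Plan pays €11,159 − €1,115.90 = €10,043.10.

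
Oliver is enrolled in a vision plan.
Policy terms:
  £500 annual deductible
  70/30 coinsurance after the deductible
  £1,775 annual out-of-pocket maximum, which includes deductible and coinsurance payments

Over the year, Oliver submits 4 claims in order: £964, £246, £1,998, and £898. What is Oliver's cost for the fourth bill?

Claim 1 — £964: £500 finishes the deductible; £464 goes to coinsurance; coinsurance £464 × 30% = £139.20. Member owes £639.20 (running OOP £639.20).
Claim 2 — £246: deductible met; 30% of £246 = £73.80. Member owes £73.80 (running OOP £713).
Claim 3 — £1,998: deductible met; 30% of £1,998 = £599.40. Cost to member: £599.40. OOP to date £1,312.40.
Claim 4 — £898: deductible already satisfied, so member's share is 30% × £898 = £269.40. Member pays £269.40; OOP now £1,581.80.

£269.40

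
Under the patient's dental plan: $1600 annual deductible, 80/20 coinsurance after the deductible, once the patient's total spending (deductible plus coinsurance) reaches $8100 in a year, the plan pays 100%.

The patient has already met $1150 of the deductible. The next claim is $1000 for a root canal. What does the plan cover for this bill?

Deductible still to meet: $1600 − $1150 = $450.
The remaining $550 (= $1000 − $450) moves to coinsurance.
20% of $550 = $110 falls to the patient.
Patient responsibility before any cap: $450 + $110 = $560.
Total out-of-pocket so far would be $1150 + $560 = $1710, below the $8100 cap — no reduction.
The insurer covers the remainder: $1000 − $560 = $440.

$440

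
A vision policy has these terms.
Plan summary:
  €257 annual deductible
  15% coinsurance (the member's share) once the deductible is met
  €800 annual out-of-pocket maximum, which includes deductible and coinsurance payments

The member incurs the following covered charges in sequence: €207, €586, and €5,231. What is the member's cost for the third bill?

€462.60

Bill 1, €207: entire amount goes to the deductible. Cost to member: €207. OOP to date €207.
Bill 2, €586: deductible takes €50, €536 remains; coinsurance €536 × 15% = €80.40. Member owes €130.40 (running OOP €337.40).
Bill 3, €5,231: deductible already satisfied, so member's share is 15% × €5,231 = €784.65. OOP would hit €1,122.05 > €800, so the cap limits the member to €800 − €337.40 = €462.60.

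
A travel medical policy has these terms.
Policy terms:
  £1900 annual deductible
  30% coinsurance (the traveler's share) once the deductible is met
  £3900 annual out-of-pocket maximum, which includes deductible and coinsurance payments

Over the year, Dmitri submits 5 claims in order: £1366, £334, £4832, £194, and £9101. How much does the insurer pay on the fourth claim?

Claim 1 — £1366: fully absorbed by the deductible. Traveler owes £1366 (running OOP £1366). Insurer: £1366 − £1366 = £0.
Claim 2 — £334: entire amount goes to the deductible. Cost to traveler: £334. OOP to date £1700. Insurer: £334 − £334 = £0.
Claim 3 — £4832: deductible takes £200, £4632 remains; coinsurance £4632 × 30% = £1389.60. Traveler pays £1589.60; OOP now £3289.60. Insurer: £4832 − £1589.60 = £3242.40.
Claim 4 — £194: deductible met; 30% of £194 = £58.20. Cost to traveler: £58.20. OOP to date £3347.80. Plan pays £194 − £58.20 = £135.80.

£135.80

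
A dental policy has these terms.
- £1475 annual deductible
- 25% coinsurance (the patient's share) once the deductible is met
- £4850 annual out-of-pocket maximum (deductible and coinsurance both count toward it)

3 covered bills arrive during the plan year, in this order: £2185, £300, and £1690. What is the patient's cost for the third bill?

£422.50

#1 (£2185): £1475 to deductible, leaving £710; 25% of £710 = £177.50. Cost to patient: £1652.50. OOP to date £1652.50.
#2 (£300): deductible already satisfied, so patient's share is 25% × £300 = £75. Patient pays £75; OOP now £1727.50.
#3 (£1690): deductible met; 25% of £1690 = £422.50. Patient pays £422.50; OOP now £2150.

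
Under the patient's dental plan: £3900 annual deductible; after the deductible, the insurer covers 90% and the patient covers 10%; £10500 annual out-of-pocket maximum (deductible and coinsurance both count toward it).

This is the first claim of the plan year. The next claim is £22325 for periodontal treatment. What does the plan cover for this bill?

The full £3900 deductible is still open; £3900 of this bill applies to it.
The remaining £18425 (= £22325 − £3900) moves to coinsurance.
Patient's 10% share of £18425 is £1842.50.
That puts the patient's cost at £3900 + £1842.50 = £5742.50 before any cap.
Total out-of-pocket so far would be £0 + £5742.50 = £5742.50, below the £10500 cap — no reduction.
The insurer covers the remainder: £22325 − £5742.50 = £16582.50.

£16582.50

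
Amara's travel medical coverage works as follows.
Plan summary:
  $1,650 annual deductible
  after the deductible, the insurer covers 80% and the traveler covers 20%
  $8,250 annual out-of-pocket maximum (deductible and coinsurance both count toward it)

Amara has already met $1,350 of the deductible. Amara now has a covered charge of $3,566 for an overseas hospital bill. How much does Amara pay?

$953.20

$1,350 of the $1,650 deductible is already met, leaving $300.
That leaves $3,566 − $300 = $3,266 for coinsurance.
Traveler's 20% share of $3,266 is $653.20.
Traveler responsibility before any cap: $300 + $653.20 = $953.20.
Year-to-date out-of-pocket becomes $1,350 + $953.20 = $2,303.20, still under the $8,250 maximum, so no cap applies.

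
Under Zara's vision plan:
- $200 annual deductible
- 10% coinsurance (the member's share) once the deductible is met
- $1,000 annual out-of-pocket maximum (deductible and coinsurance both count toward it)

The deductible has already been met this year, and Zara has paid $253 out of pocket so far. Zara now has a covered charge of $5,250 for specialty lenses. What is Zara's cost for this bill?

$525

With the deductible met, the entire $5,250 is subject to coinsurance.
Member's 10% share of $5,250 is $525.
Cumulative spending $253 + $525 = $778 stays under the $1,000 maximum.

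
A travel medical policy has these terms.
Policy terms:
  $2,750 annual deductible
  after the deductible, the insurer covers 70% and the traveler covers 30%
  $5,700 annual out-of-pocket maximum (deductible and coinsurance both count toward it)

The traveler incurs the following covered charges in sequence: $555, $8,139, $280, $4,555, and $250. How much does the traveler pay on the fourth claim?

Claim 1 — $555: fully absorbed by the deductible. Cost to traveler: $555. OOP to date $555.
Claim 2 — $8,139: $2,195 to deductible, leaving $5,944; 30% of $5,944 = $1,783.20. Traveler pays $3,978.20; OOP now $4,533.20.
Claim 3 — $280: deductible met; 30% of $280 = $84. Traveler pays $84; OOP now $4,617.20.
Claim 4 — $4,555: deductible already satisfied, so traveler's share is 30% × $4,555 = $1,366.50. That would push OOP to $5,983.70, over the $5,700 cap, so traveler pays $5,700 − $4,617.20 = $1,082.80.

$1,082.80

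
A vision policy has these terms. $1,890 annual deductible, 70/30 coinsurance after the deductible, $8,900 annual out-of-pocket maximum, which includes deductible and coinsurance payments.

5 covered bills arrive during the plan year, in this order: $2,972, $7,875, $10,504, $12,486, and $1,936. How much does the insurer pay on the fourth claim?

#1 ($2,972): $1,890 to deductible, leaving $1,082; member's 30% is $324.60. Member pays $2,214.60; OOP now $2,214.60. Insurer: $2,972 − $2,214.60 = $757.40.
#2 ($7,875): deductible met; 30% of $7,875 = $2,362.50. Member owes $2,362.50 (running OOP $4,577.10). Plan pays $7,875 − $2,362.50 = $5,512.50.
#3 ($10,504): deductible met; 30% of $10,504 = $3,151.20. Member pays $3,151.20; OOP now $7,728.30. Plan pays $10,504 − $3,151.20 = $7,352.80.
#4 ($12,486): deductible met; 30% of $12,486 = $3,745.80. OOP would hit $11,474.10 > $8,900, so the cap limits the member to $8,900 − $7,728.30 = $1,171.70. Insurer: $12,486 − $1,171.70 = $11,314.30.

$11,314.30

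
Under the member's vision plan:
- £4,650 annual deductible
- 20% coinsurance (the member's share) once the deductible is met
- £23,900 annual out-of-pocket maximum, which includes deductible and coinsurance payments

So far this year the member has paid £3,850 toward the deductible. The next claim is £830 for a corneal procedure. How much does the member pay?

£3,850 of the £4,650 deductible is already met, leaving £800.
That leaves £830 − £800 = £30 for coinsurance.
Coinsurance: £30 × 20% = £6.
So the member owes £800 + £6 = £806 before any cap.
Year-to-date out-of-pocket becomes £3,850 + £806 = £4,656, still under the £23,900 maximum, so no cap applies.

£806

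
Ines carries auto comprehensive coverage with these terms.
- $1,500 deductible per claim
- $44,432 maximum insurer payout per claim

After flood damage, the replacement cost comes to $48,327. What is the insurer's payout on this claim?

$44,432

After the deductible, $48,327 − $1,500 = $46,827 remains.
Since $46,827 > $44,432, the payout is capped at $44,432.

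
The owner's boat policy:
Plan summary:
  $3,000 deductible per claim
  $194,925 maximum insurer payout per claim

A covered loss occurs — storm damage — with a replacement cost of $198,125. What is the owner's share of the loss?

$3,200

Subtract the deductible: $198,125 − $3,000 = $195,125.
Since $195,125 > $194,925, the payout is capped at $194,925.
Out of pocket: $198,125 − $194,925 = $3,200.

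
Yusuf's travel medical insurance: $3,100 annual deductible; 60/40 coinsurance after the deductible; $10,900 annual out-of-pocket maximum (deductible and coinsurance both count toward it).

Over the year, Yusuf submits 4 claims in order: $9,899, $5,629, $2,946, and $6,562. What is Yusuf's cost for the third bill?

Claim 1 ($9,899): $3,100 finishes the deductible; $6,799 goes to coinsurance; 40% of $6,799 = $2,719.60. Traveler owes $5,819.60 (running OOP $5,819.60).
Claim 2 ($5,629): 40% coinsurance on $5,629 = $2,251.60. Traveler owes $2,251.60 (running OOP $8,071.20).
Claim 3 ($2,946): deductible already satisfied, so traveler's share is 40% × $2,946 = $1,178.40. Traveler pays $1,178.40; OOP now $9,249.60.

$1,178.40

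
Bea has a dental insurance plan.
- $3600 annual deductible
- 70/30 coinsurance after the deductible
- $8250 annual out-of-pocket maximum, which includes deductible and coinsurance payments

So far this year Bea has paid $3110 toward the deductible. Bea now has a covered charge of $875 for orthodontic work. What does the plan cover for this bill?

$269.50

Deductible still to meet: $3600 − $3110 = $490.
That leaves $875 − $490 = $385 for coinsurance.
30% of $385 = $115.50 falls to the patient.
So the patient owes $490 + $115.50 = $605.50 before any cap.
Cumulative spending $3110 + $605.50 = $3715.50 stays under the $8250 maximum.
The insurer covers the remainder: $875 − $605.50 = $269.50.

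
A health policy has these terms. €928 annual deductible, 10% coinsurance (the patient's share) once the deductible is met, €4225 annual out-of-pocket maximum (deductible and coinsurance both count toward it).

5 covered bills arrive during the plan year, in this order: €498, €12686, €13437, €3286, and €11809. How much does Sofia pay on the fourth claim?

€328.60

Bill 1, €498: all of it applies to the deductible. Cost to patient: €498. OOP to date €498.
Bill 2, €12686: €430 finishes the deductible; €12256 goes to coinsurance; coinsurance €12256 × 10% = €1225.60. Patient pays €1655.60; OOP now €2153.60.
Bill 3, €13437: 10% coinsurance on €13437 = €1343.70. Cost to patient: €1343.70. OOP to date €3497.30.
Bill 4, €3286: 10% coinsurance on €3286 = €328.60. Cost to patient: €328.60. OOP to date €3825.90.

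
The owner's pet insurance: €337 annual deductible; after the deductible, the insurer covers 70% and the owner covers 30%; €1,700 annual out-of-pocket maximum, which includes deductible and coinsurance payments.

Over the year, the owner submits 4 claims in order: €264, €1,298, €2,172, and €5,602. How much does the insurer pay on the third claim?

Claim 1 (€264): fully absorbed by the deductible. Owner pays €264; OOP now €264. Plan pays €264 − €264 = €0.
Claim 2 (€1,298): €73 to deductible, leaving €1,225; coinsurance €1,225 × 30% = €367.50. Cost to owner: €440.50. OOP to date €704.50. Insurer: €1,298 − €440.50 = €857.50.
Claim 3 (€2,172): deductible met; 30% of €2,172 = €651.60. Cost to owner: €651.60. OOP to date €1,356.10. Plan pays €2,172 − €651.60 = €1,520.40.

€1,520.40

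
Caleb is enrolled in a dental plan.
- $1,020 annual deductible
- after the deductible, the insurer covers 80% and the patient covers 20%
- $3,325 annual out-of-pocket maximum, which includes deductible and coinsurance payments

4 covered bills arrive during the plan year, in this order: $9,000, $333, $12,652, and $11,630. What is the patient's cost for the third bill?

$642.40

Bill 1, $9,000: $1,020 to deductible, leaving $7,980; 20% of $7,980 = $1,596. Patient owes $2,616 (running OOP $2,616).
Bill 2, $333: deductible already satisfied, so patient's share is 20% × $333 = $66.60. Patient pays $66.60; OOP now $2,682.60.
Bill 3, $12,652: 20% coinsurance on $12,652 = $2,530.40. Adding that to $2,682.60 gives $5,213, past the $3,325 cap; patient pays only $3,325 − $2,682.60 = $642.40.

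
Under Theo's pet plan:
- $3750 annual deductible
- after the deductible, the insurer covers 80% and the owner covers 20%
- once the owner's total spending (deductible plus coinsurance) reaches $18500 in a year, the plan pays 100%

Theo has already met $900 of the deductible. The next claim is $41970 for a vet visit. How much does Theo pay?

$10674

Deductible still to meet: $3750 − $900 = $2850.
The remaining $39120 (= $41970 − $2850) moves to coinsurance.
Owner's 20% share of $39120 is $7824.
Owner responsibility before any cap: $2850 + $7824 = $10674.
Total out-of-pocket so far would be $900 + $10674 = $11574, below the $18500 cap — no reduction.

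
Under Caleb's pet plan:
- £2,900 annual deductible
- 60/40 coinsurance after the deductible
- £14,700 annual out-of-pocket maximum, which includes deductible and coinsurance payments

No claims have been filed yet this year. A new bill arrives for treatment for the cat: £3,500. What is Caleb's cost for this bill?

£3,140

The full £2,900 deductible is still open; £2,900 of this bill applies to it.
The remaining £600 (= £3,500 − £2,900) moves to coinsurance.
40% of £600 = £240 falls to the owner.
Owner responsibility before any cap: £2,900 + £240 = £3,140.
Total out-of-pocket so far would be £0 + £3,140 = £3,140, below the £14,700 cap — no reduction.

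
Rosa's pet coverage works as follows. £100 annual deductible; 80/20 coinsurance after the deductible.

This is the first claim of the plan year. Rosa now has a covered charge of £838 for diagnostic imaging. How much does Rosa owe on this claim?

Nothing has been paid toward the £100 deductible, so the first £100 of this charge is applied there.
The remaining £738 (= £838 − £100) moves to coinsurance.
Coinsurance: £738 × 20% = £147.60.
That puts the owner's cost at £100 + £147.60 = £247.60.

£247.60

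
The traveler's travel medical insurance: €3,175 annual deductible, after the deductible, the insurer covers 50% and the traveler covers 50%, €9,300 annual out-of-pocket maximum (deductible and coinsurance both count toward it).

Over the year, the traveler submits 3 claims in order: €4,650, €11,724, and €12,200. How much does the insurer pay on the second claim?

Claim 1 — €4,650: €3,175 finishes the deductible; €1,475 goes to coinsurance; traveler's 50% is €737.50. Cost to traveler: €3,912.50. OOP to date €3,912.50. Insurer: €4,650 − €3,912.50 = €737.50.
Claim 2 — €11,724: 50% coinsurance on €11,724 = €5,862. That would push OOP to €9,774.50, over the €9,300 cap, so traveler pays €9,300 − €3,912.50 = €5,387.50. Insurer: €11,724 − €5,387.50 = €6,336.50.

€6,336.50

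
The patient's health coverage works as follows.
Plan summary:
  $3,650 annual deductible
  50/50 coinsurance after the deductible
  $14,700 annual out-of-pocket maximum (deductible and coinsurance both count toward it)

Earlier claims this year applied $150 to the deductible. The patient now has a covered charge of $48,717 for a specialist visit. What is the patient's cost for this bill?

$150 of the $3,650 deductible is already met, leaving $3,500.
After the $3,500 deductible portion, $48,717 − $3,500 = $45,217 is subject to coinsurance.
50% of $45,217 = $22,608.50 falls to the patient.
That puts the patient's cost at $3,500 + $22,608.50 = $26,108.50 before any cap.
Year-to-date out-of-pocket would reach $150 + $26,108.50 = $26,258.50, above the $14,700 maximum, so the patient pays only $14,700 − $150 = $14,550.

$14,550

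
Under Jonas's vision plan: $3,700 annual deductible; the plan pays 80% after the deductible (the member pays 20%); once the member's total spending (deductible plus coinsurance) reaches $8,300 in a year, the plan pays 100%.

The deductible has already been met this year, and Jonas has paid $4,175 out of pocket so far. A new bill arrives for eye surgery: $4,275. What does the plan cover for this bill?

The deductible is already satisfied, so the full bill goes to coinsurance.
Coinsurance: $4,275 × 20% = $855.
Cumulative spending $4,175 + $855 = $5,030 stays under the $8,300 maximum.
The insurer covers the remainder: $4,275 − $855 = $3,420.

$3,420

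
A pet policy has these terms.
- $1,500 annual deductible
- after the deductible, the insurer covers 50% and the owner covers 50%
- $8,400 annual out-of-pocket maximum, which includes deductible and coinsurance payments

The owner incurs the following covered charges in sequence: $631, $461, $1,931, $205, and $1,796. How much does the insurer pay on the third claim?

#1 ($631): all of it applies to the deductible. Owner pays $631; OOP now $631. Plan pays $631 − $631 = $0.
#2 ($461): fully absorbed by the deductible. Owner pays $461; OOP now $1,092. Plan pays $461 − $461 = $0.
#3 ($1,931): $408 to deductible, leaving $1,523; coinsurance $1,523 × 50% = $761.50. Owner pays $1,169.50; OOP now $2,261.50. Plan pays $1,931 − $1,169.50 = $761.50.

$761.50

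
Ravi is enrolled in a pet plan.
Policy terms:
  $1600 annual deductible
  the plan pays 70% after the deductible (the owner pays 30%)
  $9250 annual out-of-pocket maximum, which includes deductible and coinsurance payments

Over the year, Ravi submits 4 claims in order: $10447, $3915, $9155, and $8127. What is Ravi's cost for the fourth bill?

$1074.90

Claim 1 ($10447): $1600 finishes the deductible; $8847 goes to coinsurance; owner's 30% is $2654.10. Cost to owner: $4254.10. OOP to date $4254.10.
Claim 2 ($3915): 30% coinsurance on $3915 = $1174.50. Owner owes $1174.50 (running OOP $5428.60).
Claim 3 ($9155): deductible met; 30% of $9155 = $2746.50. Owner owes $2746.50 (running OOP $8175.10).
Claim 4 ($8127): deductible met; 30% of $8127 = $2438.10. That would push OOP to $10613.20, over the $9250 cap, so owner pays $9250 − $8175.10 = $1074.90.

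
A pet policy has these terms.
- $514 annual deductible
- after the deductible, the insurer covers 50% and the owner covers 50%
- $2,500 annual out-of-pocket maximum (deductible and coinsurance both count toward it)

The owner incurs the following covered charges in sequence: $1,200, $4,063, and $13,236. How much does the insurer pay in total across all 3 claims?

$15,999

#1 ($1,200): deductible takes $514, $686 remains; 50% of $686 = $343. Cost to owner: $857. OOP to date $857. Insurer: $1,200 − $857 = $343.
#2 ($4,063): deductible met; 50% of $4,063 = $2,031.50. Adding that to $857 gives $2,888.50, past the $2,500 cap; owner pays only $2,500 − $857 = $1,643. Plan pays $4,063 − $1,643 = $2,420.
#3 ($13,236): deductible already satisfied, so owner's share is 50% × $13,236 = $6,618. That would push OOP to $9,118, over the $2,500 cap, so owner pays $2,500 − $2,500 = $0. Plan pays $13,236 − $0 = $13,236.
Insurer total: $343 + $2,420 + $13,236 = $15,999.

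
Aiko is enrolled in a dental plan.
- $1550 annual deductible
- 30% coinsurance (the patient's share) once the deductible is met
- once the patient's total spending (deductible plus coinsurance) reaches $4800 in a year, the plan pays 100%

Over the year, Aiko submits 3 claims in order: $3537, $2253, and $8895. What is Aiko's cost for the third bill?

Claim 1 — $3537: $1550 finishes the deductible; $1987 goes to coinsurance; patient's 30% is $596.10. Patient pays $2146.10; OOP now $2146.10.
Claim 2 — $2253: deductible already satisfied, so patient's share is 30% × $2253 = $675.90. Cost to patient: $675.90. OOP to date $2822.
Claim 3 — $8895: deductible met; 30% of $8895 = $2668.50. Adding that to $2822 gives $5490.50, past the $4800 cap; patient pays only $4800 − $2822 = $1978.

$1978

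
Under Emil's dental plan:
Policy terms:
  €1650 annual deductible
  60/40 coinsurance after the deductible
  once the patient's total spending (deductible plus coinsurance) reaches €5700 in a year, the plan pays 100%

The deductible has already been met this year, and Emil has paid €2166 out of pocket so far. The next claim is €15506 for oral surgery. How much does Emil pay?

€3534

The deductible is already satisfied, so the full bill goes to coinsurance.
Coinsurance: €15506 × 40% = €6202.40.
Year-to-date out-of-pocket would reach €2166 + €6202.40 = €8368.40, above the €5700 maximum, so the patient pays only €5700 − €2166 = €3534.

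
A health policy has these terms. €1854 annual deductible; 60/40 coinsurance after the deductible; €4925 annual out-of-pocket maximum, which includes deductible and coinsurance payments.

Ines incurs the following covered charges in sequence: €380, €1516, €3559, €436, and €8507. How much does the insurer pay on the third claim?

€2135.40

Claim 1 (€380): fully absorbed by the deductible. Patient owes €380 (running OOP €380). Plan pays €380 − €380 = €0.
Claim 2 (€1516): deductible takes €1474, €42 remains; 40% of €42 = €16.80. Patient owes €1490.80 (running OOP €1870.80). Plan pays €1516 − €1490.80 = €25.20.
Claim 3 (€3559): deductible met; 40% of €3559 = €1423.60. Patient owes €1423.60 (running OOP €3294.40). Insurer: €3559 − €1423.60 = €2135.40.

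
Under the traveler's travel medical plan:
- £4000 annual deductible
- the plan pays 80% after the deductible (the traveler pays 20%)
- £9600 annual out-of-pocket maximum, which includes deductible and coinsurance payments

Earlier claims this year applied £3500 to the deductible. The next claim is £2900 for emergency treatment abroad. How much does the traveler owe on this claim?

Deductible still to meet: £4000 − £3500 = £500.
After the £500 deductible portion, £2900 − £500 = £2400 is subject to coinsurance.
Coinsurance: £2400 × 20% = £480.
So the traveler owes £500 + £480 = £980 before any cap.
Total out-of-pocket so far would be £3500 + £980 = £4480, below the £9600 cap — no reduction.

£980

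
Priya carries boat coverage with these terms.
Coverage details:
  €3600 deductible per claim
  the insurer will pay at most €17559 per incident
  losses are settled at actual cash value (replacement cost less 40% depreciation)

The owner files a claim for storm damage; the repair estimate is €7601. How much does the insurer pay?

€960.60

At 40% depreciation, ACV = €7601 − €3040.40 = €4560.60.
Less the €3600 deductible: €4560.60 − €3600 = €960.60.
That's under the €17559 cap, so the insurer reimburses the full €960.60.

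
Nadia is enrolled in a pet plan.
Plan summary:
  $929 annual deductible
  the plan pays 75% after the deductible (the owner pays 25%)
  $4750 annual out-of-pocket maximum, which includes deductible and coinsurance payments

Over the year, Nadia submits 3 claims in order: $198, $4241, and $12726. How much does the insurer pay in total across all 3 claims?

$12415

Bill 1, $198: fully absorbed by the deductible. Owner owes $198 (running OOP $198). Plan pays $198 − $198 = $0.
Bill 2, $4241: deductible takes $731, $3510 remains; owner's 25% is $877.50. Cost to owner: $1608.50. OOP to date $1806.50. Insurer: $4241 − $1608.50 = $2632.50.
Bill 3, $12726: deductible met; 25% of $12726 = $3181.50. That would push OOP to $4988, over the $4750 cap, so owner pays $4750 − $1806.50 = $2943.50. Plan pays $12726 − $2943.50 = $9782.50.
Insurer total: $0 + $2632.50 + $9782.50 = $12415.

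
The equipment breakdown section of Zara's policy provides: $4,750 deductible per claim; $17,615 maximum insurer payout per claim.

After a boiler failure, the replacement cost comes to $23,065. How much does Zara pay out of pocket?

$5,450

Less the $4,750 deductible: $23,065 − $4,750 = $18,315.
$18,315 exceeds the $17,615 limit, so the insurer pays the limit: $17,615.
Business owner's share is the uncovered remainder: $23,065 − $17,615 = $5,450.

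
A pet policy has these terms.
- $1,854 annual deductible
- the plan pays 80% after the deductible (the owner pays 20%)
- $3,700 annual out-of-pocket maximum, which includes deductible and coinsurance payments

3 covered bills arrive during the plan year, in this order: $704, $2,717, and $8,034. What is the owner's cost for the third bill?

Bill 1, $704: entire amount goes to the deductible. Owner owes $704 (running OOP $704).
Bill 2, $2,717: deductible takes $1,150, $1,567 remains; owner's 20% is $313.40. Owner owes $1,463.40 (running OOP $2,167.40).
Bill 3, $8,034: deductible already satisfied, so owner's share is 20% × $8,034 = $1,606.80. OOP would hit $3,774.20 > $3,700, so the cap limits the owner to $3,700 − $2,167.40 = $1,532.60.

$1,532.60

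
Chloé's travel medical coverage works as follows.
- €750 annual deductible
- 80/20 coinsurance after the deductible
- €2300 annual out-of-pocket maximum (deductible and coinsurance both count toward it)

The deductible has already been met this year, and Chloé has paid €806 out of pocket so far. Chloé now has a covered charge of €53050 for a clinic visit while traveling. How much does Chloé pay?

€1494

The deductible is already satisfied, so the full bill goes to coinsurance.
Traveler's 20% share of €53050 is €10610.
Adding €10610 to the €806 already spent would give €11416, which exceeds the €2300 cap; the traveler pays just €2300 − €806 = €1494.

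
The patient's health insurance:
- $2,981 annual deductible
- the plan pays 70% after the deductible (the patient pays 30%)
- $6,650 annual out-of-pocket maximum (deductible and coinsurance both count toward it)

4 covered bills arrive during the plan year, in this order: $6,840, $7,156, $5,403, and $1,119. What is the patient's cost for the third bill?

#1 ($6,840): $2,981 to deductible, leaving $3,859; coinsurance $3,859 × 30% = $1,157.70. Cost to patient: $4,138.70. OOP to date $4,138.70.
#2 ($7,156): deductible met; 30% of $7,156 = $2,146.80. Patient owes $2,146.80 (running OOP $6,285.50).
#3 ($5,403): 30% coinsurance on $5,403 = $1,620.90. That would push OOP to $7,906.40, over the $6,650 cap, so patient pays $6,650 − $6,285.50 = $364.50.

$364.50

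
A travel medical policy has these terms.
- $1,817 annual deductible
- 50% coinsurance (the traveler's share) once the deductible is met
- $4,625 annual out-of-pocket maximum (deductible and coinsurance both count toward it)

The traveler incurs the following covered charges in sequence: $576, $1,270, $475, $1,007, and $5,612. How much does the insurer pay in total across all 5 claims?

$4,315

Bill 1, $576: fully absorbed by the deductible. Traveler owes $576 (running OOP $576). Plan pays $576 − $576 = $0.
Bill 2, $1,270: deductible takes $1,241, $29 remains; traveler's 50% is $14.50. Traveler pays $1,255.50; OOP now $1,831.50. Plan pays $1,270 − $1,255.50 = $14.50.
Bill 3, $475: 50% coinsurance on $475 = $237.50. Cost to traveler: $237.50. OOP to date $2,069. Plan pays $475 − $237.50 = $237.50.
Bill 4, $1,007: deductible already satisfied, so traveler's share is 50% × $1,007 = $503.50. Cost to traveler: $503.50. OOP to date $2,572.50. Insurer: $1,007 − $503.50 = $503.50.
Bill 5, $5,612: deductible already satisfied, so traveler's share is 50% × $5,612 = $2,806. Adding that to $2,572.50 gives $5,378.50, past the $4,625 cap; traveler pays only $4,625 − $2,572.50 = $2,052.50. Plan pays $5,612 − $2,052.50 = $3,559.50.
Insurer total = bills − traveler's total = $8,940 − $4,625 = $4,315.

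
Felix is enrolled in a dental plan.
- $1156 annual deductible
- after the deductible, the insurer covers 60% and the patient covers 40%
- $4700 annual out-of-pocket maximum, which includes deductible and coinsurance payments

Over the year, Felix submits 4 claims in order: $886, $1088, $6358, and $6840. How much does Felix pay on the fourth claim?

#1 ($886): all of it applies to the deductible. Cost to patient: $886. OOP to date $886.
#2 ($1088): $270 to deductible, leaving $818; coinsurance $818 × 40% = $327.20. Patient owes $597.20 (running OOP $1483.20).
#3 ($6358): 40% coinsurance on $6358 = $2543.20. Cost to patient: $2543.20. OOP to date $4026.40.
#4 ($6840): 40% coinsurance on $6840 = $2736. Adding that to $4026.40 gives $6762.40, past the $4700 cap; patient pays only $4700 − $4026.40 = $673.60.

$673.60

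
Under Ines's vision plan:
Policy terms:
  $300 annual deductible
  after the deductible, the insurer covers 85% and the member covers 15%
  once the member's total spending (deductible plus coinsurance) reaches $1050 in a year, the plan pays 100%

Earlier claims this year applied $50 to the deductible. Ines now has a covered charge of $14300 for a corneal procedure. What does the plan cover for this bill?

$13300

$50 of the $300 deductible is already met, leaving $250.
After the $250 deductible portion, $14300 − $250 = $14050 is subject to coinsurance.
15% of $14050 = $2107.50 falls to the member.
So the member owes $250 + $2107.50 = $2357.50 before any cap.
Adding $2357.50 to the $50 already spent would give $2407.50, which exceeds the $1050 cap; the member pays just $1050 − $50 = $1000.
The plan picks up $14300 − $1000 = $13300.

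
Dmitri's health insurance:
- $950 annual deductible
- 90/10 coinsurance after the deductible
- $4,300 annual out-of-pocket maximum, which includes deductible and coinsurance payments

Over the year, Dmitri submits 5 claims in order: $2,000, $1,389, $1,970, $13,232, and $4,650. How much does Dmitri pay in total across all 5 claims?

$3,179.10

Claim 1 ($2,000): deductible takes $950, $1,050 remains; 10% of $1,050 = $105. Cost to patient: $1,055. OOP to date $1,055.
Claim 2 ($1,389): deductible met; 10% of $1,389 = $138.90. Patient pays $138.90; OOP now $1,193.90.
Claim 3 ($1,970): deductible already satisfied, so patient's share is 10% × $1,970 = $197. Patient pays $197; OOP now $1,390.90.
Claim 4 ($13,232): 10% coinsurance on $13,232 = $1,323.20. Cost to patient: $1,323.20. OOP to date $2,714.10.
Claim 5 ($4,650): deductible met; 10% of $4,650 = $465. Patient owes $465 (running OOP $3,179.10).
Total paid by the patient: $1,055 + $138.90 + $197 + $1,323.20 + $465 = $3,179.10.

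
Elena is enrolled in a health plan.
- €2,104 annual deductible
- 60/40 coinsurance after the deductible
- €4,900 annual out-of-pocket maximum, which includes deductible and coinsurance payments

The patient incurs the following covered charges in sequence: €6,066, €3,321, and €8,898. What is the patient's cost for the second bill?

Claim 1 (€6,066): €2,104 finishes the deductible; €3,962 goes to coinsurance; patient's 40% is €1,584.80. Patient pays €3,688.80; OOP now €3,688.80.
Claim 2 (€3,321): deductible already satisfied, so patient's share is 40% × €3,321 = €1,328.40. OOP would hit €5,017.20 > €4,900, so the cap limits the patient to €4,900 − €3,688.80 = €1,211.20.

€1,211.20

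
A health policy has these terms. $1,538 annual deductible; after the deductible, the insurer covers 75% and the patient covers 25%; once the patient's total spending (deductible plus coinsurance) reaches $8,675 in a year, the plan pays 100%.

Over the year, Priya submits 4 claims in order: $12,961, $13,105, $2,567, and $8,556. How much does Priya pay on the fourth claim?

Claim 1 ($12,961): $1,538 finishes the deductible; $11,423 goes to coinsurance; coinsurance $11,423 × 25% = $2,855.75. Patient pays $4,393.75; OOP now $4,393.75.
Claim 2 ($13,105): deductible already satisfied, so patient's share is 25% × $13,105 = $3,276.25. Patient pays $3,276.25; OOP now $7,670.
Claim 3 ($2,567): deductible met; 25% of $2,567 = $641.75. Cost to patient: $641.75. OOP to date $8,311.75.
Claim 4 ($8,556): 25% coinsurance on $8,556 = $2,139. That would push OOP to $10,450.75, over the $8,675 cap, so patient pays $8,675 − $8,311.75 = $363.25.

$363.25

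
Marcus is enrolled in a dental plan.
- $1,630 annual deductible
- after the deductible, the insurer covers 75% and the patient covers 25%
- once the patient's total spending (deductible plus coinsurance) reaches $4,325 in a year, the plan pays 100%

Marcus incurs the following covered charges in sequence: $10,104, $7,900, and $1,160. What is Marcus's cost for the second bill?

$576.50

Claim 1 ($10,104): $1,630 to deductible, leaving $8,474; coinsurance $8,474 × 25% = $2,118.50. Patient pays $3,748.50; OOP now $3,748.50.
Claim 2 ($7,900): deductible met; 25% of $7,900 = $1,975. Adding that to $3,748.50 gives $5,723.50, past the $4,325 cap; patient pays only $4,325 − $3,748.50 = $576.50.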